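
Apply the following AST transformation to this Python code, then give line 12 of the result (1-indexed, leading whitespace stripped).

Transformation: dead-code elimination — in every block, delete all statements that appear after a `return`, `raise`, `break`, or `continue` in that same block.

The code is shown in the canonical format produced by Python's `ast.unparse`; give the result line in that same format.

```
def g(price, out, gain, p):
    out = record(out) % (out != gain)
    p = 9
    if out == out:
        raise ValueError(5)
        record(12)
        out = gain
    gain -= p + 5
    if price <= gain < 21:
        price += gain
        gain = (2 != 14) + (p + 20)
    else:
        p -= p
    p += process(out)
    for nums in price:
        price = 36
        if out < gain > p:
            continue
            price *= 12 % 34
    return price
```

Transformed code:
def g(price, out, gain, p):
    out = record(out) % (out != gain)
    p = 9
    if out == out:
        raise ValueError(5)
    gain -= p + 5
    if price <= gain < 21:
        price += gain
        gain = (2 != 14) + (p + 20)
    else:
        p -= p
    p += process(out)
    for nums in price:
        price = 36
        if out < gain > p:
            continue
    return price

p += process(out)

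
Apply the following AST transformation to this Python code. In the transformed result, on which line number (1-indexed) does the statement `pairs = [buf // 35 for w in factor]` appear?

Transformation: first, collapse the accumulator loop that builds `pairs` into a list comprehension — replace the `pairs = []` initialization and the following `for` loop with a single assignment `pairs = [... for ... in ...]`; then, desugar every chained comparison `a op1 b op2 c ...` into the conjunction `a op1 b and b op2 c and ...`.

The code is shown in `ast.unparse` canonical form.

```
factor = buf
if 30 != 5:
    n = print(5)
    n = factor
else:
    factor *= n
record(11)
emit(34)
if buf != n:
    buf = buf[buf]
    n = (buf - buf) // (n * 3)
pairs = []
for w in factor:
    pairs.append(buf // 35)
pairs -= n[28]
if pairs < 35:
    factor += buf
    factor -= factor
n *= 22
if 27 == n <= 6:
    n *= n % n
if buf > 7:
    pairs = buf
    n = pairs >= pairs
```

Transformed code:
factor = buf
if 30 != 5:
    n = print(5)
    n = factor
else:
    factor *= n
record(11)
emit(34)
if buf != n:
    buf = buf[buf]
    n = (buf - buf) // (n * 3)
pairs = [buf // 35 for w in factor]
pairs -= n[28]
if pairs < 35:
    factor += buf
    factor -= factor
n *= 22
if 27 == n and n <= 6:
    n *= n % n
if buf > 7:
    pairs = buf
    n = pairs >= pairs

12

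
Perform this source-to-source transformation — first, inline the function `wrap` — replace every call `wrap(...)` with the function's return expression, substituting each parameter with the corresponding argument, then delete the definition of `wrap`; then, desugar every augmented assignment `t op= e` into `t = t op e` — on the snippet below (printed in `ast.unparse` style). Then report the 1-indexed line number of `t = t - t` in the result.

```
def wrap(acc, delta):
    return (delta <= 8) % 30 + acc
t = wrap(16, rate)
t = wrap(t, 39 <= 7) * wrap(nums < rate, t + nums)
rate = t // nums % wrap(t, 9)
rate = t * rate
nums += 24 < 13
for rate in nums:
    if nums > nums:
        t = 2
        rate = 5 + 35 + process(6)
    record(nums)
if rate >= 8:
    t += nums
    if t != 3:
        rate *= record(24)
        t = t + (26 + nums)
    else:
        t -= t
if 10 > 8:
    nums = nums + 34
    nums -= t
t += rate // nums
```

Transformed code:
t = (rate <= 8) % 30 + 16
t = (((39 <= 7) <= 8) % 30 + t) * ((t + nums <= 8) % 30 + (nums < rate))
rate = t // nums % ((9 <= 8) % 30 + t)
rate = t * rate
nums = nums + (24 < 13)
for rate in nums:
    if nums > nums:
        t = 2
        rate = 5 + 35 + process(6)
    record(nums)
if rate >= 8:
    t = t + nums
    if t != 3:
        rate = rate * record(24)
        t = t + (26 + nums)
    else:
        t = t - t
if 10 > 8:
    nums = nums + 34
    nums = nums - t
t = t + rate // nums

17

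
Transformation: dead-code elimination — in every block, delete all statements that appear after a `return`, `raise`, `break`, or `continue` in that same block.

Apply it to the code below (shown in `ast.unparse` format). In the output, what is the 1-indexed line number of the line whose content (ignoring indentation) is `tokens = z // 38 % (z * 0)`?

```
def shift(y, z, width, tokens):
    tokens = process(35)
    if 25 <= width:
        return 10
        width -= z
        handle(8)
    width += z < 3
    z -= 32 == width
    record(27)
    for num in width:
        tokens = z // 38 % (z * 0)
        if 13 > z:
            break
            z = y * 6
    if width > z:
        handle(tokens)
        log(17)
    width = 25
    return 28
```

Transformed code:
def shift(y, z, width, tokens):
    tokens = process(35)
    if 25 <= width:
        return 10
    width += z < 3
    z -= 32 == width
    record(27)
    for num in width:
        tokens = z // 38 % (z * 0)
        if 13 > z:
            break
    if width > z:
        handle(tokens)
        log(17)
    width = 25
    return 28

9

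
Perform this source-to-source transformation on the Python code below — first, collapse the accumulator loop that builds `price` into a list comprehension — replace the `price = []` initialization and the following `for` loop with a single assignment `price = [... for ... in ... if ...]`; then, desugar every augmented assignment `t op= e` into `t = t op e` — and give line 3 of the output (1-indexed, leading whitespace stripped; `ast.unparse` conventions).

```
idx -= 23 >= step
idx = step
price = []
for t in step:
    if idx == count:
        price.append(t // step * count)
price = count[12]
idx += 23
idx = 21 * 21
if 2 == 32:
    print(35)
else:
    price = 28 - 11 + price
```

Transformed code:
idx = idx - (23 >= step)
idx = step
price = [t // step * count for t in step if idx == count]
price = count[12]
idx = idx + 23
idx = 21 * 21
if 2 == 32:
    print(35)
else:
    price = 28 - 11 + price

price = [t // step * count for t in step if idx == count]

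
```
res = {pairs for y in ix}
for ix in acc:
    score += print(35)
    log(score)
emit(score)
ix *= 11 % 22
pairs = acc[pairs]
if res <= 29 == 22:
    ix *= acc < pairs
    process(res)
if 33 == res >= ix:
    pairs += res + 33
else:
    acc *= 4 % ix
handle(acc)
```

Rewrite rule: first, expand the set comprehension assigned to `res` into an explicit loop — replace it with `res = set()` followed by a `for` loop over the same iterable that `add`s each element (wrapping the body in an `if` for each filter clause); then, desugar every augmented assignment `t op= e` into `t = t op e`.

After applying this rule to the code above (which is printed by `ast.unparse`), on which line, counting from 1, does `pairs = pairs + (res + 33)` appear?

14

Transformed code:
res = set()
for y in ix:
    res.add(pairs)
for ix in acc:
    score = score + print(35)
    log(score)
emit(score)
ix = ix * (11 % 22)
pairs = acc[pairs]
if res <= 29 == 22:
    ix = ix * (acc < pairs)
    process(res)
if 33 == res >= ix:
    pairs = pairs + (res + 33)
else:
    acc = acc * (4 % ix)
handle(acc)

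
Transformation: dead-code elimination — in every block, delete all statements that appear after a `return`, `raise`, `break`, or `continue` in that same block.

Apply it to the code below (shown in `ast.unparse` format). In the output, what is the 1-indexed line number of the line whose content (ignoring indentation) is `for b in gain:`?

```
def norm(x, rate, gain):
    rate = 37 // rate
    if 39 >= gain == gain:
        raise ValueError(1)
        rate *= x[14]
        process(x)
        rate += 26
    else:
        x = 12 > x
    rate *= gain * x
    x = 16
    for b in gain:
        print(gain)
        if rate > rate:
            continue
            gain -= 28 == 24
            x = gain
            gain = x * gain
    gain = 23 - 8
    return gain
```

Transformed code:
def norm(x, rate, gain):
    rate = 37 // rate
    if 39 >= gain == gain:
        raise ValueError(1)
    else:
        x = 12 > x
    rate *= gain * x
    x = 16
    for b in gain:
        print(gain)
        if rate > rate:
            continue
    gain = 23 - 8
    return gain

9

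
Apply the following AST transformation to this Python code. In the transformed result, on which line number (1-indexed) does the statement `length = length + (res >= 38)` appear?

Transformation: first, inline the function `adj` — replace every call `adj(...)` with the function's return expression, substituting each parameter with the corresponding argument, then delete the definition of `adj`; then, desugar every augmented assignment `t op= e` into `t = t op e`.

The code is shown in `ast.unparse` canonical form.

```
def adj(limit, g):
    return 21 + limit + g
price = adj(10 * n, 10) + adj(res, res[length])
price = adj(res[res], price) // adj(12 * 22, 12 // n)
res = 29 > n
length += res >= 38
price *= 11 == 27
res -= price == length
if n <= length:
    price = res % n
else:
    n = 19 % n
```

Transformed code:
price = 21 + 10 * n + 10 + (21 + res + res[length])
price = (21 + res[res] + price) // (21 + 12 * 22 + 12 // n)
res = 29 > n
length = length + (res >= 38)
price = price * (11 == 27)
res = res - (price == length)
if n <= length:
    price = res % n
else:
    n = 19 % n

4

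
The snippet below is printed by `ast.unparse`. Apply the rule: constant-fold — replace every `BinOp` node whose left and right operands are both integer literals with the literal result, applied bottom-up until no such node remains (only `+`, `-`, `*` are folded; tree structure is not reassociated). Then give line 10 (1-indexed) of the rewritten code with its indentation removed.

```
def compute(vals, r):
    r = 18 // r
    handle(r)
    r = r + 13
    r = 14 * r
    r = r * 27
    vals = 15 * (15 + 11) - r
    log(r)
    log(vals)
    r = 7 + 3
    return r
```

Transformed code:
def compute(vals, r):
    r = 18 // r
    handle(r)
    r = r + 13
    r = 14 * r
    r = r * 27
    vals = 390 - r
    log(r)
    log(vals)
    r = 10
    return r

r = 10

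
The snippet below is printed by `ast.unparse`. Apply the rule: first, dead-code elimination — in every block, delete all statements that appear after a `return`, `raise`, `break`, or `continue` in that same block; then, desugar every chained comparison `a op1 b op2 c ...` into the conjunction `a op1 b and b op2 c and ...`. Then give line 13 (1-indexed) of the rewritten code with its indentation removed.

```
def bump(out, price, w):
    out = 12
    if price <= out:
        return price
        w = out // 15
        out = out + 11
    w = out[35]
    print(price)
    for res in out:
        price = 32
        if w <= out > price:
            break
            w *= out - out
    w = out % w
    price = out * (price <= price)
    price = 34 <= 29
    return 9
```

price = 34 <= 29

Transformed code:
def bump(out, price, w):
    out = 12
    if price <= out:
        return price
    w = out[35]
    print(price)
    for res in out:
        price = 32
        if w <= out and out > price:
            break
    w = out % w
    price = out * (price <= price)
    price = 34 <= 29
    return 9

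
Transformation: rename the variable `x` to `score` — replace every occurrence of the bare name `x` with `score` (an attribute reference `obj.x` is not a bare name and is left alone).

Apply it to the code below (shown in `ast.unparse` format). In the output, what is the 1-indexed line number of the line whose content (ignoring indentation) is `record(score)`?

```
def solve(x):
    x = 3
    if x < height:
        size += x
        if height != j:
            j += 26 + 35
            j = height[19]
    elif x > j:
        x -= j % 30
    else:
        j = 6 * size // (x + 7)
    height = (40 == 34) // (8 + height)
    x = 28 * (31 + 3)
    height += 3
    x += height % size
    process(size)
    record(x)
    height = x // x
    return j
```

17

Transformed code:
def solve(score):
    score = 3
    if score < height:
        size += score
        if height != j:
            j += 26 + 35
            j = height[19]
    elif score > j:
        score -= j % 30
    else:
        j = 6 * size // (score + 7)
    height = (40 == 34) // (8 + height)
    score = 28 * (31 + 3)
    height += 3
    score += height % size
    process(size)
    record(score)
    height = score // score
    return j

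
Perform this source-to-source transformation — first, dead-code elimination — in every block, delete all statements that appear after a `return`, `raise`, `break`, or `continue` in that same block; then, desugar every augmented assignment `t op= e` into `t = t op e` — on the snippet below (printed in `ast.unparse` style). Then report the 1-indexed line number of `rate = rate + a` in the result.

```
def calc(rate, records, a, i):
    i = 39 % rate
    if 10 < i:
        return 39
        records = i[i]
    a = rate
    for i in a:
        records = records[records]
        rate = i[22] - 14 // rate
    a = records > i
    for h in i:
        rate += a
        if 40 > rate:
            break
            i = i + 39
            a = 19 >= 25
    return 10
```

Transformed code:
def calc(rate, records, a, i):
    i = 39 % rate
    if 10 < i:
        return 39
    a = rate
    for i in a:
        records = records[records]
        rate = i[22] - 14 // rate
    a = records > i
    for h in i:
        rate = rate + a
        if 40 > rate:
            break
    return 10

11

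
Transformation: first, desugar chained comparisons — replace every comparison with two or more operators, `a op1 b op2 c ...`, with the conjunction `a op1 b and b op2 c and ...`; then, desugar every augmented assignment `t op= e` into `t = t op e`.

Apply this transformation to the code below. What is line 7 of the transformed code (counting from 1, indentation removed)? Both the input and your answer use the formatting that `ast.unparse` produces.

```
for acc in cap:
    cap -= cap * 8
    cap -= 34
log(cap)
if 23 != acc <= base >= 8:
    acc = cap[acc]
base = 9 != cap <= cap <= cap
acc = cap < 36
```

Transformed code:
for acc in cap:
    cap = cap - cap * 8
    cap = cap - 34
log(cap)
if 23 != acc and acc <= base and (base >= 8):
    acc = cap[acc]
base = 9 != cap and cap <= cap and (cap <= cap)
acc = cap < 36

base = 9 != cap and cap <= cap and (cap <= cap)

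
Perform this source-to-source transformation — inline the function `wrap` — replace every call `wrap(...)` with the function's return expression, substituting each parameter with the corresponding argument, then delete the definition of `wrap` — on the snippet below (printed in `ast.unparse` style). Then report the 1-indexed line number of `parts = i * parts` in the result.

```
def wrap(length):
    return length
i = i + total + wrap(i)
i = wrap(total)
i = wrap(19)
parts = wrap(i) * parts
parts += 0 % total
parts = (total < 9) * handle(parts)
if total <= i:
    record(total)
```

4

Transformed code:
i = i + total + i
i = total
i = 19
parts = i * parts
parts += 0 % total
parts = (total < 9) * handle(parts)
if total <= i:
    record(total)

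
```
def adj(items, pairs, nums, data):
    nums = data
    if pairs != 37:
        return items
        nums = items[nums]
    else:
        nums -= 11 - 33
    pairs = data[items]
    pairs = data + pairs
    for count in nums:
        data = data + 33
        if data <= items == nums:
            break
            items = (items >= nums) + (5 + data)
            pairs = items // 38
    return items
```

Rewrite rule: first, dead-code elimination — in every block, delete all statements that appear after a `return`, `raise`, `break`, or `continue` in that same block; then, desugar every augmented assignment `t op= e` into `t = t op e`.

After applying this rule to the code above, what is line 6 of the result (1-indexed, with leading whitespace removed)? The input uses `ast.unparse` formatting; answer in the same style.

Transformed code:
def adj(items, pairs, nums, data):
    nums = data
    if pairs != 37:
        return items
    else:
        nums = nums - (11 - 33)
    pairs = data[items]
    pairs = data + pairs
    for count in nums:
        data = data + 33
        if data <= items == nums:
            break
    return items

nums = nums - (11 - 33)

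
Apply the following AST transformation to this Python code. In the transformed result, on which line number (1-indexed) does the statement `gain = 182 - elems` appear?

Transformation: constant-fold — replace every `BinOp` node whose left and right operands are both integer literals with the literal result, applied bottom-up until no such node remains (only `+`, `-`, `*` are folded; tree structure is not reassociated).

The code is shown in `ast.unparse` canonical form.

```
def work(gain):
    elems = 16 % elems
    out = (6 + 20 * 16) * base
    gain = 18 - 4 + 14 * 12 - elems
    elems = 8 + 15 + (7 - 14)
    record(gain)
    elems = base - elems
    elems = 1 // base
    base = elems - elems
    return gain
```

4

Transformed code:
def work(gain):
    elems = 16 % elems
    out = 326 * base
    gain = 182 - elems
    elems = 16
    record(gain)
    elems = base - elems
    elems = 1 // base
    base = elems - elems
    return gain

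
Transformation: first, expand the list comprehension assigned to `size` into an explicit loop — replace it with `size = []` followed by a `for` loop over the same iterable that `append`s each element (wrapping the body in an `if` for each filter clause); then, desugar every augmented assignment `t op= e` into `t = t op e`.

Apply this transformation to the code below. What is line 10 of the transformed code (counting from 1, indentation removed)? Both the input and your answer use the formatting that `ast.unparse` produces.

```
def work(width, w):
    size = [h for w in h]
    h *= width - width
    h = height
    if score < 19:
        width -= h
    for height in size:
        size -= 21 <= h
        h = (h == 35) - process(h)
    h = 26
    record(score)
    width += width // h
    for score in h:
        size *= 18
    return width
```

size = size - (21 <= h)

Transformed code:
def work(width, w):
    size = []
    for w in h:
        size.append(h)
    h = h * (width - width)
    h = height
    if score < 19:
        width = width - h
    for height in size:
        size = size - (21 <= h)
        h = (h == 35) - process(h)
    h = 26
    record(score)
    width = width + width // h
    for score in h:
        size = size * 18
    return width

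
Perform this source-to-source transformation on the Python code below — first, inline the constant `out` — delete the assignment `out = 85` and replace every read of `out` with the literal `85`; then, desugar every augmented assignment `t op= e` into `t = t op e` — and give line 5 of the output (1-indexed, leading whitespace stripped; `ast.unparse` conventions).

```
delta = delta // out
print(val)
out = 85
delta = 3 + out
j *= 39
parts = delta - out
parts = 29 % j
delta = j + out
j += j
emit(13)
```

Transformed code:
delta = delta // 85
print(val)
delta = 3 + 85
j = j * 39
parts = delta - 85
parts = 29 % j
delta = j + 85
j = j + j
emit(13)

parts = delta - 85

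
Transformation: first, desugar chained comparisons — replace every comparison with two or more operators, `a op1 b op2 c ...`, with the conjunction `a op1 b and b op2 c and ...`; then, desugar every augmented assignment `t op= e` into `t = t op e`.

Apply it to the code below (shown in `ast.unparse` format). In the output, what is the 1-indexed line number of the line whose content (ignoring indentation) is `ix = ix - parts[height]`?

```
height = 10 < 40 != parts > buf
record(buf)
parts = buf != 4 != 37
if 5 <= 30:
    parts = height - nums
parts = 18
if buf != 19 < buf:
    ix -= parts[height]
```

8

Transformed code:
height = 10 < 40 and 40 != parts and (parts > buf)
record(buf)
parts = buf != 4 and 4 != 37
if 5 <= 30:
    parts = height - nums
parts = 18
if buf != 19 and 19 < buf:
    ix = ix - parts[height]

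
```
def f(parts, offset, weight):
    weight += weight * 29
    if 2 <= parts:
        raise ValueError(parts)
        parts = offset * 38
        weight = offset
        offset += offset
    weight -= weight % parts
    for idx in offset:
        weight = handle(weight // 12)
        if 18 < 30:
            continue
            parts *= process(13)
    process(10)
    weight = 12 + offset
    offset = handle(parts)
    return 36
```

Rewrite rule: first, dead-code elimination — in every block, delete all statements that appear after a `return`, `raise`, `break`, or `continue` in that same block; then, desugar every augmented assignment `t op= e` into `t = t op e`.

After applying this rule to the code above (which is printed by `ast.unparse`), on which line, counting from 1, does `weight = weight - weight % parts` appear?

5

Transformed code:
def f(parts, offset, weight):
    weight = weight + weight * 29
    if 2 <= parts:
        raise ValueError(parts)
    weight = weight - weight % parts
    for idx in offset:
        weight = handle(weight // 12)
        if 18 < 30:
            continue
    process(10)
    weight = 12 + offset
    offset = handle(parts)
    return 36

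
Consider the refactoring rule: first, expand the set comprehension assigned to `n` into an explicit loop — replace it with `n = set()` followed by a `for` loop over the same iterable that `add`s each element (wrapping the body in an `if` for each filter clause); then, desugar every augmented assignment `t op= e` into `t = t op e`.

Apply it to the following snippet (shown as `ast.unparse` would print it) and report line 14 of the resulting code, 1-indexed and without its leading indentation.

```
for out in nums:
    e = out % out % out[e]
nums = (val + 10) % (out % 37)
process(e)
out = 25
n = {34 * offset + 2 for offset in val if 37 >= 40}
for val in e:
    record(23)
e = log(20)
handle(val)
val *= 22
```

val = val * 22

Transformed code:
for out in nums:
    e = out % out % out[e]
nums = (val + 10) % (out % 37)
process(e)
out = 25
n = set()
for offset in val:
    if 37 >= 40:
        n.add(34 * offset + 2)
for val in e:
    record(23)
e = log(20)
handle(val)
val = val * 22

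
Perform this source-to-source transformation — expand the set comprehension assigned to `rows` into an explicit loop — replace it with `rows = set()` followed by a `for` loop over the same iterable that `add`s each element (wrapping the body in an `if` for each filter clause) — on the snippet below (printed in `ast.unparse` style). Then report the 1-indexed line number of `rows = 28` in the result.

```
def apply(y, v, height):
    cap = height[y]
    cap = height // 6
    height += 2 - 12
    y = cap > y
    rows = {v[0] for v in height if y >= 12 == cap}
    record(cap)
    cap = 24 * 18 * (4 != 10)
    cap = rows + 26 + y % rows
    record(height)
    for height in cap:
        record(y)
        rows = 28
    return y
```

Transformed code:
def apply(y, v, height):
    cap = height[y]
    cap = height // 6
    height += 2 - 12
    y = cap > y
    rows = set()
    for v in height:
        if y >= 12 == cap:
            rows.add(v[0])
    record(cap)
    cap = 24 * 18 * (4 != 10)
    cap = rows + 26 + y % rows
    record(height)
    for height in cap:
        record(y)
        rows = 28
    return y

16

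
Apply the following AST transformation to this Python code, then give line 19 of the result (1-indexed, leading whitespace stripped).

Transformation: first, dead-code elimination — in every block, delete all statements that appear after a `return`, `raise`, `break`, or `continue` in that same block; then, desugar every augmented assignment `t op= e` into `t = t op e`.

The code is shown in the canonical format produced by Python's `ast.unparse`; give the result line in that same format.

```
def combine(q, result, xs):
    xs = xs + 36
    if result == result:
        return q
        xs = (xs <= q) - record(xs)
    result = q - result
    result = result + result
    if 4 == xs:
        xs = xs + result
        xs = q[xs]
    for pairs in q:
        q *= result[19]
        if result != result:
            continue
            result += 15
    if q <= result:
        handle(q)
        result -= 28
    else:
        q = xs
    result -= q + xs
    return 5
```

result = result - (q + xs)

Transformed code:
def combine(q, result, xs):
    xs = xs + 36
    if result == result:
        return q
    result = q - result
    result = result + result
    if 4 == xs:
        xs = xs + result
        xs = q[xs]
    for pairs in q:
        q = q * result[19]
        if result != result:
            continue
    if q <= result:
        handle(q)
        result = result - 28
    else:
        q = xs
    result = result - (q + xs)
    return 5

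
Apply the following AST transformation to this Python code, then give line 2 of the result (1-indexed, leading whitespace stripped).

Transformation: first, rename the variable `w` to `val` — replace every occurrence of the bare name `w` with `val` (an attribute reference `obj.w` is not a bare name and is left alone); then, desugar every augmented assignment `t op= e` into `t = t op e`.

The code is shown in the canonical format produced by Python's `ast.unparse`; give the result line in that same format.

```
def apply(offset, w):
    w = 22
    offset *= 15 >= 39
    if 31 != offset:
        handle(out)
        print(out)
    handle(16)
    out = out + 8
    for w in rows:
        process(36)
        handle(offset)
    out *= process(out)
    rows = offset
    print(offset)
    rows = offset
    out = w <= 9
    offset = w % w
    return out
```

Transformed code:
def apply(offset, val):
    val = 22
    offset = offset * (15 >= 39)
    if 31 != offset:
        handle(out)
        print(out)
    handle(16)
    out = out + 8
    for val in rows:
        process(36)
        handle(offset)
    out = out * process(out)
    rows = offset
    print(offset)
    rows = offset
    out = val <= 9
    offset = val % val
    return out

val = 22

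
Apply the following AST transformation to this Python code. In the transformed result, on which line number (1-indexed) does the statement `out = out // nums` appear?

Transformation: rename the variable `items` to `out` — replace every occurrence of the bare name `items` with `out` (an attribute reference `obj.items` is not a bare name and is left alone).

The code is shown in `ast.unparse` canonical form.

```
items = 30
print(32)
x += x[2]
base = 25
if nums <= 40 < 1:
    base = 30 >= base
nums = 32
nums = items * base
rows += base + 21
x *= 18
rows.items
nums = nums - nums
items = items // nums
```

Transformed code:
out = 30
print(32)
x += x[2]
base = 25
if nums <= 40 < 1:
    base = 30 >= base
nums = 32
nums = out * base
rows += base + 21
x *= 18
rows.items
nums = nums - nums
out = out // nums

13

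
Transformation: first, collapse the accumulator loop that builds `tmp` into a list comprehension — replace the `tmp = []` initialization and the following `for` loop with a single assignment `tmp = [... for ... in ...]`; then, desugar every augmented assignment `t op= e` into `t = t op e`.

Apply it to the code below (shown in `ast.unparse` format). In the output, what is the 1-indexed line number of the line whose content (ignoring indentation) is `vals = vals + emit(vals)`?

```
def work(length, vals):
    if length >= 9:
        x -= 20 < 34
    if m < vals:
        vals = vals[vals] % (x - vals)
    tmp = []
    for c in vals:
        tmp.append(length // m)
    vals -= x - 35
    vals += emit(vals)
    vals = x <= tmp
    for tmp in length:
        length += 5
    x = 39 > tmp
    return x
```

Transformed code:
def work(length, vals):
    if length >= 9:
        x = x - (20 < 34)
    if m < vals:
        vals = vals[vals] % (x - vals)
    tmp = [length // m for c in vals]
    vals = vals - (x - 35)
    vals = vals + emit(vals)
    vals = x <= tmp
    for tmp in length:
        length = length + 5
    x = 39 > tmp
    return x

8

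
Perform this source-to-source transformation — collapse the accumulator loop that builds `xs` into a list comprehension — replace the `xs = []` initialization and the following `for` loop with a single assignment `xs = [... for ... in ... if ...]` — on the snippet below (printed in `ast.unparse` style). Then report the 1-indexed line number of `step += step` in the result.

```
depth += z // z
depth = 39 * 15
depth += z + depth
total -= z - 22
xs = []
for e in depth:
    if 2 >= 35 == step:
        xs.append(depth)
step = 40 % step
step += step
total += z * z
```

Transformed code:
depth += z // z
depth = 39 * 15
depth += z + depth
total -= z - 22
xs = [depth for e in depth if 2 >= 35 == step]
step = 40 % step
step += step
total += z * z

7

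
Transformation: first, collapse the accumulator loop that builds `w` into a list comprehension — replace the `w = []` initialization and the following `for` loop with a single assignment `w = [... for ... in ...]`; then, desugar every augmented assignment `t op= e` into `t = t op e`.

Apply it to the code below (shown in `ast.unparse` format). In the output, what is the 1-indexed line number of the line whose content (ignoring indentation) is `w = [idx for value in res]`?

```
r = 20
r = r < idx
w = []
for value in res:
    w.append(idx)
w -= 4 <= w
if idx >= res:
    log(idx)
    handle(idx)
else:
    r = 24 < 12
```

Transformed code:
r = 20
r = r < idx
w = [idx for value in res]
w = w - (4 <= w)
if idx >= res:
    log(idx)
    handle(idx)
else:
    r = 24 < 12

3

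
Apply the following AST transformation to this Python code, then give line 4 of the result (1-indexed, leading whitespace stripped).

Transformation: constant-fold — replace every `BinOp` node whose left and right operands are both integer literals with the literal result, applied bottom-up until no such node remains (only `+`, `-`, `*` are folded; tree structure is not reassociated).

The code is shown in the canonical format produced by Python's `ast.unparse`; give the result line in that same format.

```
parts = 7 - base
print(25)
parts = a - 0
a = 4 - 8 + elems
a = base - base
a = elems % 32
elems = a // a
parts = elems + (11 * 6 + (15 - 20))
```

a = -4 + elems

Transformed code:
parts = 7 - base
print(25)
parts = a - 0
a = -4 + elems
a = base - base
a = elems % 32
elems = a // a
parts = elems + 61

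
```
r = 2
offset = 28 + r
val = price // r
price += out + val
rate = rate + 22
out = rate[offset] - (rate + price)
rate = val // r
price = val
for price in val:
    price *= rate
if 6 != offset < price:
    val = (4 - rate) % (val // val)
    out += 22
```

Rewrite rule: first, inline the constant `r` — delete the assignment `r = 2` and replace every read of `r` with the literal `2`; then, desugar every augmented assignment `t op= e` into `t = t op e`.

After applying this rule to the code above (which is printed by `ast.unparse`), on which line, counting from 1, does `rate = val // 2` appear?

6

Transformed code:
offset = 28 + 2
val = price // 2
price = price + (out + val)
rate = rate + 22
out = rate[offset] - (rate + price)
rate = val // 2
price = val
for price in val:
    price = price * rate
if 6 != offset < price:
    val = (4 - rate) % (val // val)
    out = out + 22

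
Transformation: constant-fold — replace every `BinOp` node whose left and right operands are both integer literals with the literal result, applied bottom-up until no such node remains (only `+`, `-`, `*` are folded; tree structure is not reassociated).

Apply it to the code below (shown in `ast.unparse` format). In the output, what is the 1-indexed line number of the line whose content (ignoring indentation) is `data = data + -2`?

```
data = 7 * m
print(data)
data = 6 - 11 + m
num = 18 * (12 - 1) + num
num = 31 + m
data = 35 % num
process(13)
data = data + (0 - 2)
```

Transformed code:
data = 7 * m
print(data)
data = -5 + m
num = 198 + num
num = 31 + m
data = 35 % num
process(13)
data = data + -2

8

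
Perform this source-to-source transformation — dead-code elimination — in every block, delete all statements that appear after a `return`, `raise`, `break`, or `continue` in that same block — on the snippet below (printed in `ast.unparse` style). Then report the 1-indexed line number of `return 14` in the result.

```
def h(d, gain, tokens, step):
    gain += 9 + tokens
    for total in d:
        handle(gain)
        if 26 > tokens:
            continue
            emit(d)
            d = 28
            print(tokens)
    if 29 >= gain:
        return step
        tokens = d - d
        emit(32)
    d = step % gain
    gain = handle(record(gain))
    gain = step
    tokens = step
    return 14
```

13

Transformed code:
def h(d, gain, tokens, step):
    gain += 9 + tokens
    for total in d:
        handle(gain)
        if 26 > tokens:
            continue
    if 29 >= gain:
        return step
    d = step % gain
    gain = handle(record(gain))
    gain = step
    tokens = step
    return 14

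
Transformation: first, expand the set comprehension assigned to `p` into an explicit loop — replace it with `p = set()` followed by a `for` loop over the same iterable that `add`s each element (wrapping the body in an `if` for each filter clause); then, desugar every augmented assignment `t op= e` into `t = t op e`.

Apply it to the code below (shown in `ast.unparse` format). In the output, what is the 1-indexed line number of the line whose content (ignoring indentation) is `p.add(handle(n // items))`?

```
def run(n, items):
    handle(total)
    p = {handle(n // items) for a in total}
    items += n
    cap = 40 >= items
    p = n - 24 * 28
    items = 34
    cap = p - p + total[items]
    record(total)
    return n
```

Transformed code:
def run(n, items):
    handle(total)
    p = set()
    for a in total:
        p.add(handle(n // items))
    items = items + n
    cap = 40 >= items
    p = n - 24 * 28
    items = 34
    cap = p - p + total[items]
    record(total)
    return n

5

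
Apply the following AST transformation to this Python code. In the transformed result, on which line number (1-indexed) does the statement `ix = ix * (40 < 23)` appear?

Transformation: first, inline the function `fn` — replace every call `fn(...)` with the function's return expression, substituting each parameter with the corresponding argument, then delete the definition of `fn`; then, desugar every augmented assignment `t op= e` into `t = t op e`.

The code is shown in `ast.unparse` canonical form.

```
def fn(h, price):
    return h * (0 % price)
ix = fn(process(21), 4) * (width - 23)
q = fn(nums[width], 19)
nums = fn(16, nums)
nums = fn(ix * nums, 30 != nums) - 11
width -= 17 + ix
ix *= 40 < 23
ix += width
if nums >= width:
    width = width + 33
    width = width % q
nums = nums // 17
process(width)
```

Transformed code:
ix = process(21) * (0 % 4) * (width - 23)
q = nums[width] * (0 % 19)
nums = 16 * (0 % nums)
nums = ix * nums * (0 % (30 != nums)) - 11
width = width - (17 + ix)
ix = ix * (40 < 23)
ix = ix + width
if nums >= width:
    width = width + 33
    width = width % q
nums = nums // 17
process(width)

6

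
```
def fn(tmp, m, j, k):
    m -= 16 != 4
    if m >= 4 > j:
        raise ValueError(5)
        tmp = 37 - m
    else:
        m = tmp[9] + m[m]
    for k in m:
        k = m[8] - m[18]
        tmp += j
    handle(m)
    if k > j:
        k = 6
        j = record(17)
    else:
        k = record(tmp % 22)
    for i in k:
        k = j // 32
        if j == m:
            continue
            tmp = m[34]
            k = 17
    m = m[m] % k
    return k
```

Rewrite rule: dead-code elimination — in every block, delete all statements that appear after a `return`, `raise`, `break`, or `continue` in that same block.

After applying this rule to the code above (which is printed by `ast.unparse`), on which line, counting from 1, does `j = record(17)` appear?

Transformed code:
def fn(tmp, m, j, k):
    m -= 16 != 4
    if m >= 4 > j:
        raise ValueError(5)
    else:
        m = tmp[9] + m[m]
    for k in m:
        k = m[8] - m[18]
        tmp += j
    handle(m)
    if k > j:
        k = 6
        j = record(17)
    else:
        k = record(tmp % 22)
    for i in k:
        k = j // 32
        if j == m:
            continue
    m = m[m] % k
    return k

13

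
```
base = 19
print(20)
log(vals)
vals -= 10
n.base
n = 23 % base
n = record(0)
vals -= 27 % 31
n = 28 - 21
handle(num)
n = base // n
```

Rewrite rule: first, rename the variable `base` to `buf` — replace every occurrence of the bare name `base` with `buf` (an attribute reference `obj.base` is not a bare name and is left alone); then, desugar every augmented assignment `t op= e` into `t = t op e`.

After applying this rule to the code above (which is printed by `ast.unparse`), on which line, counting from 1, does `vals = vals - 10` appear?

Transformed code:
buf = 19
print(20)
log(vals)
vals = vals - 10
n.base
n = 23 % buf
n = record(0)
vals = vals - 27 % 31
n = 28 - 21
handle(num)
n = buf // n

4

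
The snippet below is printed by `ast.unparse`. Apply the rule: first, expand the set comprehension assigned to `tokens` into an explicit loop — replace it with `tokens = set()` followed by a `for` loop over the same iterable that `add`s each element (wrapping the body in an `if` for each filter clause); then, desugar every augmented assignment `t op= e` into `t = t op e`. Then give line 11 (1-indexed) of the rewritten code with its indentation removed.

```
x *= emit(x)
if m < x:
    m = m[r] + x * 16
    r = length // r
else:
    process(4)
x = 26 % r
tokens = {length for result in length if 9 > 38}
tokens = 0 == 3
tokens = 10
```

tokens.add(length)

Transformed code:
x = x * emit(x)
if m < x:
    m = m[r] + x * 16
    r = length // r
else:
    process(4)
x = 26 % r
tokens = set()
for result in length:
    if 9 > 38:
        tokens.add(length)
tokens = 0 == 3
tokens = 10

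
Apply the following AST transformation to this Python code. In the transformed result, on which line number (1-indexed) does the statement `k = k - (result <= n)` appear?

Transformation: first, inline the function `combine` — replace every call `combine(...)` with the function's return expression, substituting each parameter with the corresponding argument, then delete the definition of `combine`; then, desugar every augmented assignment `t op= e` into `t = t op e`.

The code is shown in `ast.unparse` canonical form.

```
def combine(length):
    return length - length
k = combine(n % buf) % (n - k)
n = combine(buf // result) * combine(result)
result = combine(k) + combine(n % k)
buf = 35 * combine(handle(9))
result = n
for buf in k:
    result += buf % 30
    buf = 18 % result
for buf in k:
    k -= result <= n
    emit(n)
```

Transformed code:
k = (n % buf - n % buf) % (n - k)
n = (buf // result - buf // result) * (result - result)
result = k - k + (n % k - n % k)
buf = 35 * (handle(9) - handle(9))
result = n
for buf in k:
    result = result + buf % 30
    buf = 18 % result
for buf in k:
    k = k - (result <= n)
    emit(n)

10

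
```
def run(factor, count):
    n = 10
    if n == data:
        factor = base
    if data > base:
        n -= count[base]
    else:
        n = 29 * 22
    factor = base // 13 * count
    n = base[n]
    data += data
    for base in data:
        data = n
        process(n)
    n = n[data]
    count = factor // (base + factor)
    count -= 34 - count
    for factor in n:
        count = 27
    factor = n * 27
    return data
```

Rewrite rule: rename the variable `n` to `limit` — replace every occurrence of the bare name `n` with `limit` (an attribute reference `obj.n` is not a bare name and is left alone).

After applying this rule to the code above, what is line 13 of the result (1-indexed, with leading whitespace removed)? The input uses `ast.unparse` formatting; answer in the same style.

Transformed code:
def run(factor, count):
    limit = 10
    if limit == data:
        factor = base
    if data > base:
        limit -= count[base]
    else:
        limit = 29 * 22
    factor = base // 13 * count
    limit = base[limit]
    data += data
    for base in data:
        data = limit
        process(limit)
    limit = limit[data]
    count = factor // (base + factor)
    count -= 34 - count
    for factor in limit:
        count = 27
    factor = limit * 27
    return data

data = limit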